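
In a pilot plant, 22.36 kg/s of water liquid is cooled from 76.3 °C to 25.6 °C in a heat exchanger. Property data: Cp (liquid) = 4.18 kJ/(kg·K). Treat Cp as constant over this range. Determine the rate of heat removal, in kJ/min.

Q_c = 284000 kJ/min

Q = ṁ·Cp·ΔT = 22.36 × 4.18 × (25.6 − 76.3) = -4738.7 kJ/s
Cooling duty = 284320 kJ/min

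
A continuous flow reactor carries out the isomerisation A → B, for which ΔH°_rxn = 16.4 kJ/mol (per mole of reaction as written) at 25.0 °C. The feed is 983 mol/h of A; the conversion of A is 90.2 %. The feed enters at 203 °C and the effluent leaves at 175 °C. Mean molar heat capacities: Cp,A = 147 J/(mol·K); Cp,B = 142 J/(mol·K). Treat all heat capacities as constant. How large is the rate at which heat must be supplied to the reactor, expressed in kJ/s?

Extent of reaction ξ = 0.902 × 983 = 886.67 mol/h
Reaction term: ξ·ΔH°_rxn = 886.67 × 16.4 = 14541 kJ/h
Sensible, feed 203→25 °C: -25721 kJ/h
Outlet flows (mol/h): A 96.334, B 886.67
Sensible, products 25→175 °C: 21010 kJ/h
Q = ΔH = 9830.3 kJ/h = 2.7306 kW
Heat supplied = 2.7306 kJ/s

Q_in = 2.73 kJ/s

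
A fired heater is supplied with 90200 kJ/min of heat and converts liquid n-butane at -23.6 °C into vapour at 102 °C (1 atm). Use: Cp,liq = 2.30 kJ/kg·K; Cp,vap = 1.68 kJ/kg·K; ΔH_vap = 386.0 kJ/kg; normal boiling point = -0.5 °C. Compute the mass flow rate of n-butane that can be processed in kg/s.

Δh = 2.30×(-0.5−-23.6) + 386.0 + 1.68×(102−-0.5) = 611.33 kJ/kg
Q = 90200 kJ/min = 1503.3 kJ/s = 1503.3 kJ/s
ṁ = Q/Δh = 1503.3 / 611.33 = 2.4591 kg/s

ṁ = 2.46 kg/s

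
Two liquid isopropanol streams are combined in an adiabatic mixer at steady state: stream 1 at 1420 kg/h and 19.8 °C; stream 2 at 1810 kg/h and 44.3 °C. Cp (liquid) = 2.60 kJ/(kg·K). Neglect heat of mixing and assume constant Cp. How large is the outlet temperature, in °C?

Adiabatic, steady state ⇒ Σ ṁᵢCp,ᵢ(T_out − Tᵢ) = 0
Σ ṁᵢCp,ᵢTᵢ = 1420×2.60×19.8 + 1810×2.60×44.3 = 281580
Σ ṁᵢCp,ᵢ = 1420×2.60 + 1810×2.60 = 8398
T_out = 281580 / 8398 = 33.529 °C

T_out = 33.5 °C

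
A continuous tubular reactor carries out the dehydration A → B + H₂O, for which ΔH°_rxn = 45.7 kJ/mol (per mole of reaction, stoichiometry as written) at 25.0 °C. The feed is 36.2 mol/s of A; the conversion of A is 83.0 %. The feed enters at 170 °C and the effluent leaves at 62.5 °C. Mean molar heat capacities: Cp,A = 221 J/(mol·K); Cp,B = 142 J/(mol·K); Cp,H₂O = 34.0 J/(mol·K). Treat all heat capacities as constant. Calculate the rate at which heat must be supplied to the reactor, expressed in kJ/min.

Extent of reaction ξ = 0.830 × 36.2 = 30.046 mol/s
Reaction term: ξ·ΔH°_rxn = 30.046 × 45.7 = 1373.1 kJ/s
Sensible, feed 170→25 °C: -1160 kJ/s
Outlet flows (mol/s): A 6.154, B 30.046, H₂O 30.046
Sensible, products 25→62.5 °C: 249.3 kJ/s
Q = ΔH = 462.38 kJ/s = 462.38 kW
Heat supplied = 27743 kJ/min

Q_in = 27700 kJ/min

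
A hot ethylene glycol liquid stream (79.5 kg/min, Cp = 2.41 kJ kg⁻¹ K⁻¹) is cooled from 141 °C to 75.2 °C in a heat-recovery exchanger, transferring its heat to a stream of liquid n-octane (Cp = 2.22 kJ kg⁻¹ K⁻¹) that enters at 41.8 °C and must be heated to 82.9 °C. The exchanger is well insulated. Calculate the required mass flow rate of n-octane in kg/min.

ṁ_c = 138 kg/min

Heat released by hot stream: Q = 79.5 × 2.41 × (141 − 75.2) = 12607 kJ/min
Energy balance on cold side (adiabatic exchanger): Q = ṁ_c·Cp_c·(T_c,out − T_c,in)
ṁ_c = 12607 / [2.22 × (82.9 − 41.8)] = 138.17 kg/min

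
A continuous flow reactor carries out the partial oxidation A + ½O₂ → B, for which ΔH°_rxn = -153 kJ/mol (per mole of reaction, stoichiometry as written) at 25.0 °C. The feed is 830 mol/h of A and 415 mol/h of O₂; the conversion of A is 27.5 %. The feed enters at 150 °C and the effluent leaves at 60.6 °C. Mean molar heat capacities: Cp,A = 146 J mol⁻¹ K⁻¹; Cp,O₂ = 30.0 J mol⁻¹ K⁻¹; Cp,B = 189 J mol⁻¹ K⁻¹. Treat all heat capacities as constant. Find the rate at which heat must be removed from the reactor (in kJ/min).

Extent of reaction ξ = 0.275 × 830 = 228.25 mol/h
Reaction term: ξ·ΔH°_rxn = 228.25 × -153 = -34922 kJ/h
Sensible, feed 150→25 °C: -16704 kJ/h
Outlet flows (mol/h): A 601.75, O₂ 300.88, B 228.25
Sensible, products 25→60.6 °C: 4984.7 kJ/h
Q = ΔH = -46641 kJ/h = -12.956 kW
Heat removed = 777.35 kJ/min

Q_out = 777 kJ/min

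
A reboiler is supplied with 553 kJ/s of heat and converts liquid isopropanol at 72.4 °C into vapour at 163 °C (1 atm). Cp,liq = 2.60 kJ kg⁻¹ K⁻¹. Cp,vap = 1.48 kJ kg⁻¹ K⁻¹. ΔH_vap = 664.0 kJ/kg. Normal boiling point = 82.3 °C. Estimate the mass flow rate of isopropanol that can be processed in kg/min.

Δh = 2.60×(82.3−72.4) + 664.0 + 1.48×(163−82.3) = 809.18 kJ/kg
Q = 553 kJ/s = 553 kJ/s = 33180 kJ/min
ṁ = Q/Δh = 33180 / 809.18 = 41.005 kg/min

ṁ = 41.0 kg/min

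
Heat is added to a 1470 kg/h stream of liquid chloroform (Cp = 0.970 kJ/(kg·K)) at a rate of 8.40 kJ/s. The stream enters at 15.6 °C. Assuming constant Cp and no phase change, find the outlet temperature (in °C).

Q = 8.40 kJ/s = 30240 kJ/h
ΔT = Q/(ṁ·Cp) = 30240/(1470×0.970) = 21.208 K
T_out = 15.6 + 21.208 = 36.808 °C

T_out = 36.8 °C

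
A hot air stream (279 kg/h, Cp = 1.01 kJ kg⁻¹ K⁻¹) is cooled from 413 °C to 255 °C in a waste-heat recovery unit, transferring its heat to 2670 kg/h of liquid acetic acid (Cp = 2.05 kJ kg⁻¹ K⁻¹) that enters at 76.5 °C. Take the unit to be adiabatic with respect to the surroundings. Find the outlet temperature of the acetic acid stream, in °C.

Heat released by hot stream: Q = 279 × 1.01 × (413 − 255) = 44523 kJ/h
Energy balance on cold side (adiabatic exchanger): Q = ṁ_c·Cp_c·(T_c,out − T_c,in)
T_c,out = 76.5 + 44523/(2670 × 2.05) = 84.634 °C

T_c,out = 84.6 °C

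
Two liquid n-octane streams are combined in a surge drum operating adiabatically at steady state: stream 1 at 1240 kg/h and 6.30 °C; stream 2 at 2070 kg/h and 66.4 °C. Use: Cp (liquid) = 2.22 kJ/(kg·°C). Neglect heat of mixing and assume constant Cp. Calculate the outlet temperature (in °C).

Energy balance with Q = 0: Σ ṁᵢCp,ᵢ(T_out − Tᵢ) = 0
Σ ṁᵢCp,ᵢTᵢ = 1240×2.22×6.30 + 2070×2.22×66.4 = 322480
Σ ṁᵢCp,ᵢ = 1240×2.22 + 2070×2.22 = 7348.2
T_out = 322480 / 7348.2 = 43.885 °C

T_out = 43.9 °C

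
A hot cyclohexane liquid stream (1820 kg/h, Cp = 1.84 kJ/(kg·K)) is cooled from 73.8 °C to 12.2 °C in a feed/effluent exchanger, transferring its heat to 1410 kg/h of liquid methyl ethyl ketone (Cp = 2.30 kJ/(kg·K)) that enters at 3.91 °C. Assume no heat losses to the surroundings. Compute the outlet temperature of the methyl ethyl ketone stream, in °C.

Heat released by hot stream: Q = 1820 × 1.84 × (73.8 − 12.2) = 206290 kJ/h
Energy balance on cold side (adiabatic exchanger): Q = ṁ_c·Cp_c·(T_c,out − T_c,in)
T_c,out = 3.91 + 206290/(1410 × 2.30) = 67.52 °C

T_c,out = 67.5 °C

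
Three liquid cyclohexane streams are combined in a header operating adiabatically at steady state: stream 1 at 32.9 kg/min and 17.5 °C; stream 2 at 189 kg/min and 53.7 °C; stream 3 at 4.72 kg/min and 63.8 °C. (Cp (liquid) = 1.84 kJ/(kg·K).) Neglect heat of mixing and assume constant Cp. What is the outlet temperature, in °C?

Adiabatic, steady state ⇒ Σ ṁᵢCp,ᵢ(T_out − Tᵢ) = 0
T_out = Σ ṁᵢCp,ᵢTᵢ / Σ ṁᵢCp,ᵢ
      = 20288 / 416.98 = 48.655 °C

T_out = 48.7 °C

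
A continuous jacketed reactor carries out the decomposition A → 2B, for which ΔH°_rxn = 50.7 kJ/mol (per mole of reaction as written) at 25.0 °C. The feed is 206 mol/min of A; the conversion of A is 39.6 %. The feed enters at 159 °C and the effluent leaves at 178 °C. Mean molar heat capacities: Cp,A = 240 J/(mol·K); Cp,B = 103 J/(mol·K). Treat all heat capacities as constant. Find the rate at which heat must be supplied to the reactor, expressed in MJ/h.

Extent of reaction ξ = 0.396 × 206 = 81.576 mol/min
Reaction term: ξ·ΔH°_rxn = 81.576 × 50.7 = 4135.9 kJ/min
Sensible, feed 159→25 °C: -6625 kJ/min
Outlet flows (mol/min): A 124.42, B 163.15
Sensible, products 25→178 °C: 7140 kJ/min
Q = ΔH = 4650.9 kJ/min = 77.515 kW
Heat supplied = 279.05 MJ/h

Q_in = 279 MJ/h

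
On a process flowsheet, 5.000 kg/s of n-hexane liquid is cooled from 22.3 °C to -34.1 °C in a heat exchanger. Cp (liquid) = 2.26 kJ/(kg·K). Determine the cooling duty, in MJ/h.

Q = ṁ·Cp·ΔT = 5.000 × 2.26 × (-34.1 − 22.3) = -637.32 kJ/s
Cooling duty = 2294.4 MJ/h

Q_c = 2290 MJ/h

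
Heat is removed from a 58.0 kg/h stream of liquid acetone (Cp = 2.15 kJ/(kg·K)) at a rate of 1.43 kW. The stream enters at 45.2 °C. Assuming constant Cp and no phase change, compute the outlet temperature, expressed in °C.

Q = 1.43 kW = 5148 kJ/h
ΔT = Q/(ṁ·Cp) = 5148/(58.0×2.15) = 41.283 K
T_out = 45.2 − 41.283 = 3.9169 °C

T_out = 3.92 °C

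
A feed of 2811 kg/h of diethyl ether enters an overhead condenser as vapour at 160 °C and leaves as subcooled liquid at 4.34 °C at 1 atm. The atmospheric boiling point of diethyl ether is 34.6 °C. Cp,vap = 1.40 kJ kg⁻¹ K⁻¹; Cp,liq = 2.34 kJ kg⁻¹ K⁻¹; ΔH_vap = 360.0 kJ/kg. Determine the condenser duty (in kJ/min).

vapour 160→34.6 °C: -175.56 kJ/kg
condensation at 34.6 °C: -360 kJ/kg
liquid 34.6→4.34 °C: -70.808 kJ/kg
Δh = -175.56 + -360 + -70.808 = -606.37 kJ/kg
Q = ṁ·Δh = 2811 kg/h × -606.37 kJ/kg = -1.7045e+06 kJ/h
|Q| = 473.47 kW = 28408 kJ/min

Q_c = 28400 kJ/min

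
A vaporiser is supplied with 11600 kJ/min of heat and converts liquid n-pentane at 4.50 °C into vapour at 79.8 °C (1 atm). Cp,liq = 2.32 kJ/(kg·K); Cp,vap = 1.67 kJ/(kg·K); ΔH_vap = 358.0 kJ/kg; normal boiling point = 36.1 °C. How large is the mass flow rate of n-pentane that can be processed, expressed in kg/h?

Δh = 2.32×(36.1−4.50) + 358.0 + 1.67×(79.8−36.1) = 504.29 kJ/kg
Q = 11600 kJ/min = 193.33 kJ/s = 696000 kJ/h
ṁ = Q/Δh = 696000 / 504.29 = 1380.2 kg/h

ṁ = 1380 kg/h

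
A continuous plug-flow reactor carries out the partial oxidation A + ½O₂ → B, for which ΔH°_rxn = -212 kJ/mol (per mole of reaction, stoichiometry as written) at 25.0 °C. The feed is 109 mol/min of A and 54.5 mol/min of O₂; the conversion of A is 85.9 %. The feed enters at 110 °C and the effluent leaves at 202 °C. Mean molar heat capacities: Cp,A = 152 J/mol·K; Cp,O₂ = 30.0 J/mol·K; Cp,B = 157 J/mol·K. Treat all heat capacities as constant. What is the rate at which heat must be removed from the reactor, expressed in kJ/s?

Extent of reaction ξ = 0.859 × 109 = 93.631 mol/min
Reaction term: ξ·ΔH°_rxn = 93.631 × -212 = -19850 kJ/min
Sensible, feed 110→25 °C: -1547.3 kJ/min
Outlet flows (mol/min): A 15.369, O₂ 7.6845, B 93.631
Sensible, products 25→202 °C: 3056.2 kJ/min
Q = ΔH = -18341 kJ/min = -305.68 kW
Heat removed = 305.68 kJ/s

Q_out = 306 kJ/s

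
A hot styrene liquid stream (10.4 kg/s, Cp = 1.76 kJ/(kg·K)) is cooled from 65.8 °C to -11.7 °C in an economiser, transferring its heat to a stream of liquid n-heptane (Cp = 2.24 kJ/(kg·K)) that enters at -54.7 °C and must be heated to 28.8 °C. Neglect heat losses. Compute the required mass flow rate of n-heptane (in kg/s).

ṁ_c = 7.58 kg/s

Heat released by hot stream: Q = 10.4 × 1.76 × (65.8 − -11.7) = 1418.6 kJ/s
Energy balance on cold side (adiabatic exchanger): Q = ṁ_c·Cp_c·(T_c,out − T_c,in)
ṁ_c = 1418.6 / [2.24 × (28.8 − -54.7)] = 7.5843 kg/s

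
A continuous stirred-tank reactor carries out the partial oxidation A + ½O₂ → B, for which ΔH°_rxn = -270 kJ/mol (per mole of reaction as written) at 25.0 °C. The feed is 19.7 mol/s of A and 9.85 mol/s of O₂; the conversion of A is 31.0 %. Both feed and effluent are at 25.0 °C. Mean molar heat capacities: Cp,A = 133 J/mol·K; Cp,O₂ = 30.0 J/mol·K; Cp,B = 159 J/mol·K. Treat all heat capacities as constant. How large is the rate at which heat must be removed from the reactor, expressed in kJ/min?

Extent of reaction ξ = 0.310 × 19.7 = 6.107 mol/s
Reaction term: ξ·ΔH°_rxn = 6.107 × -270 = -1648.9 kJ/s
Q = ΔH = -1648.9 kJ/s = -1648.9 kW
Heat removed = 98933 kJ/min

Q_out = 98900 kJ/min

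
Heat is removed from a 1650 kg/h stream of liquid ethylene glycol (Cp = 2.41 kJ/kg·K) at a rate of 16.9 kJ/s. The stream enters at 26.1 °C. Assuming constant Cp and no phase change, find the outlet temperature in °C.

Q = 16.9 kJ/s = 60840 kJ/h
ΔT = Q/(ṁ·Cp) = 60840/(1650×2.41) = 15.3 K
T_out = 26.1 − 15.3 = 10.8 °C

T_out = 10.8 °C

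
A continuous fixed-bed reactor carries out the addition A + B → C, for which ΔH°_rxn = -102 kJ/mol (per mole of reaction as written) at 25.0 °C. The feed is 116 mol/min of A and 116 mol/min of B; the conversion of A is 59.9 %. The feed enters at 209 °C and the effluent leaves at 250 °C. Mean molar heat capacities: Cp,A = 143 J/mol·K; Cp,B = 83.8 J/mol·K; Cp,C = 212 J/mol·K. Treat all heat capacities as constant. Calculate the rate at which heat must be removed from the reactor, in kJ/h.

Q_out = 374000 kJ/h

Extent of reaction ξ = 0.599 × 116 = 69.484 mol/min
Reaction term: ξ·ΔH°_rxn = 69.484 × -102 = -7087.4 kJ/min
Sensible, feed 209→25 °C: -4840.8 kJ/min
Outlet flows (mol/min): A 46.516, B 46.516, C 69.484
Sensible, products 25→250 °C: 5688.1 kJ/min
Q = ΔH = -6240.1 kJ/min = -104 kW
Heat removed = 374410 kJ/h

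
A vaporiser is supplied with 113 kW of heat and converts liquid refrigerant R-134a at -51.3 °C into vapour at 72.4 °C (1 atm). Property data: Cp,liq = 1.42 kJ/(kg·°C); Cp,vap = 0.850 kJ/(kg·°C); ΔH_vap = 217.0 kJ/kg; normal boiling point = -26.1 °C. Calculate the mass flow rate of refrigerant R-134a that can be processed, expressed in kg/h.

ṁ = 1210 kg/h

Δh = 1.42×(-26.1−-51.3) + 217.0 + 0.850×(72.4−-26.1) = 336.51 kJ/kg
Q = 113 kW = 113 kJ/s = 406800 kJ/h
ṁ = Q/Δh = 406800 / 336.51 = 1208.9 kg/h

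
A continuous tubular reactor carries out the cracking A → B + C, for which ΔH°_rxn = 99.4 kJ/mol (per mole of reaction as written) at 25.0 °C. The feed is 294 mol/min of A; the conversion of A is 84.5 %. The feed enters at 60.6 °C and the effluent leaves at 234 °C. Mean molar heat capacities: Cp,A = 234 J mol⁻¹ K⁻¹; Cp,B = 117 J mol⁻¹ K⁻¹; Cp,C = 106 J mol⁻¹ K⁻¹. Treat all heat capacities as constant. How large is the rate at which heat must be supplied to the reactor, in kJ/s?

Extent of reaction ξ = 0.845 × 294 = 248.43 mol/min
Reaction term: ξ·ΔH°_rxn = 248.43 × 99.4 = 24694 kJ/min
Sensible, feed 60.6→25 °C: -2449.1 kJ/min
Outlet flows (mol/min): A 45.57, B 248.43, C 248.43
Sensible, products 25→234 °C: 13807 kJ/min
Q = ΔH = 36052 kJ/min = 600.87 kW
Heat supplied = 600.87 kJ/s

Q_in = 601 kJ/s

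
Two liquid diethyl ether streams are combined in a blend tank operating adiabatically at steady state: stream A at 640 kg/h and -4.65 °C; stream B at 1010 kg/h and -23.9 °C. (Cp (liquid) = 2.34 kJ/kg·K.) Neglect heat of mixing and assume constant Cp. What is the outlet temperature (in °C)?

T_out = -16.4 °C

No heat crosses the boundary, so H_out = H_in.
T_out = Σ ṁᵢCp,ᵢTᵢ / Σ ṁᵢCp,ᵢ
      = -63449 / 3861 = -16.433 °C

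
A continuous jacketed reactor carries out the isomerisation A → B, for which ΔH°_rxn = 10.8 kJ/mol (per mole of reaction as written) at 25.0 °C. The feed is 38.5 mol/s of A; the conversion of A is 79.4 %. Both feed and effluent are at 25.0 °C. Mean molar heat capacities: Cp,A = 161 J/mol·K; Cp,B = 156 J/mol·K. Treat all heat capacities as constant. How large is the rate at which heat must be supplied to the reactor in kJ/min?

Q_in = 19800 kJ/min

Extent of reaction ξ = 0.794 × 38.5 = 30.569 mol/s
Reaction term: ξ·ΔH°_rxn = 30.569 × 10.8 = 330.15 kJ/s
Q = ΔH = 330.15 kJ/s = 330.15 kW
Heat supplied = 19809 kJ/min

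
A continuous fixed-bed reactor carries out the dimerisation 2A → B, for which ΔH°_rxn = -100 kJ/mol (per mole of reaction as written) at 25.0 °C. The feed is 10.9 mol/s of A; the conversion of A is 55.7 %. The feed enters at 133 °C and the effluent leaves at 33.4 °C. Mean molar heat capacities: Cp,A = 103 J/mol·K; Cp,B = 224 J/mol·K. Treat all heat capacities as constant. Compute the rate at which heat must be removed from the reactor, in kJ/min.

Extent of reaction ξ = 0.557 × 10.9 / 2 = 3.0357 mol/s
Reaction term: ξ·ΔH°_rxn = 3.0357 × -100 = -303.57 kJ/s
Sensible, feed 133→25 °C: -121.25 kJ/s
Outlet flows (mol/s): A 4.8287, B 3.0357
Sensible, products 25→33.4 °C: 9.8897 kJ/s
Q = ΔH = -414.93 kJ/s = -414.93 kW
Heat removed = 24896 kJ/min

Q_out = 24900 kJ/min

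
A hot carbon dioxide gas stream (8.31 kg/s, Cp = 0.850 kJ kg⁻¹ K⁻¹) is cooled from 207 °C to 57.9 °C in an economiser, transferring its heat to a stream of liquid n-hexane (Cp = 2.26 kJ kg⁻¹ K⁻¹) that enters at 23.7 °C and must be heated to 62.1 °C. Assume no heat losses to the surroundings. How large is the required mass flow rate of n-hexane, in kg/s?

Heat released by hot stream: Q = 8.31 × 0.850 × (207 − 57.9) = 1053.2 kJ/s
Energy balance on cold side (adiabatic exchanger): Q = ṁ_c·Cp_c·(T_c,out − T_c,in)
ṁ_c = 1053.2 / [2.26 × (62.1 − 23.7)] = 12.136 kg/s

ṁ_c = 12.1 kg/s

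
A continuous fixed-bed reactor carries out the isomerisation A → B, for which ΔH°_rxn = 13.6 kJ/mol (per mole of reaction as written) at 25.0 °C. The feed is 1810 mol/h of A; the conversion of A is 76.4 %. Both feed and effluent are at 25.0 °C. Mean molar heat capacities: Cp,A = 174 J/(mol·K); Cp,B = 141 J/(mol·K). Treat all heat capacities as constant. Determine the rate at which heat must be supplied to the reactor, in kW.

Q_in = 5.22 kW

Extent of reaction ξ = 0.764 × 1810 = 1382.8 mol/h
Reaction term: ξ·ΔH°_rxn = 1382.8 × 13.6 = 18807 kJ/h
Q = ΔH = 18807 kJ/h = 5.2241 kW
Heat supplied = 5.2241 kW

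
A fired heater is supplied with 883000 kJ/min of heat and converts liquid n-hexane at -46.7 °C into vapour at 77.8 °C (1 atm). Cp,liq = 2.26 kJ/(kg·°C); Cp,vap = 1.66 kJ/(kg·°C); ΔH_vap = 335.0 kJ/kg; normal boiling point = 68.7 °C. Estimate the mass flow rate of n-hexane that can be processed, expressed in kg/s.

Δh = 2.26×(68.7−-46.7) + 335.0 + 1.66×(77.8−68.7) = 610.91 kJ/kg
Q = 883000 kJ/min = 14717 kJ/s = 14717 kJ/s
ṁ = Q/Δh = 14717 / 610.91 = 24.09 kg/s

ṁ = 24.1 kg/s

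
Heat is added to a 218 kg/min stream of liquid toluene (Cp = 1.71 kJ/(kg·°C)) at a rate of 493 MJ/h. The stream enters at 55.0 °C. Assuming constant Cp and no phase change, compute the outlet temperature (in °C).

T_out = 77.0 °C

Q = 493 MJ/h = 8216.7 kJ/min
ΔT = Q/(ṁ·Cp) = 8216.7/(218×1.71) = 22.042 K
T_out = 55.0 + 22.042 = 77.042 °C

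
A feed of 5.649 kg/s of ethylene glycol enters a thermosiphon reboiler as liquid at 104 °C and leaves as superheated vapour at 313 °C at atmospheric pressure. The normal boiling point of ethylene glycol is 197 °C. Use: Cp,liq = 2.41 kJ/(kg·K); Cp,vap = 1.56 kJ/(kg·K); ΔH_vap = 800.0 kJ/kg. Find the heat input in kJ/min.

Q = 408000 kJ/min

liquid 104→197 °C: 224.13 kJ/kg
vaporisation at 197 °C: 800 kJ/kg
vapour 197→313 °C: 180.96 kJ/kg
Δh = 224.13 + 800 + 180.96 = 1205.1 kJ/kg
Q = ṁ·Δh = 5.649 kg/s × 1205.1 kJ/kg = 6807.6 kJ/s
|Q| = 6807.6 kW = 408450 kJ/min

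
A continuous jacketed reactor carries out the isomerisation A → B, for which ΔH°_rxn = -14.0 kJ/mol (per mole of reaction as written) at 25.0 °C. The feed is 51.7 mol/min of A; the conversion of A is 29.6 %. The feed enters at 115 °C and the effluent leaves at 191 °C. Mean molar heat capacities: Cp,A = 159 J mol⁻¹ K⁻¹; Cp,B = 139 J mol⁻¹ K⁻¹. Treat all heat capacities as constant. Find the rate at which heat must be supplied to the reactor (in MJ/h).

Q_in = 21.6 MJ/h

Extent of reaction ξ = 0.296 × 51.7 = 15.303 mol/min
Reaction term: ξ·ΔH°_rxn = 15.303 × -14.0 = -214.24 kJ/min
Sensible, feed 115→25 °C: -739.83 kJ/min
Outlet flows (mol/min): A 36.397, B 15.303
Sensible, products 25→191 °C: 1313.8 kJ/min
Q = ΔH = 359.69 kJ/min = 5.9949 kW
Heat supplied = 21.581 MJ/h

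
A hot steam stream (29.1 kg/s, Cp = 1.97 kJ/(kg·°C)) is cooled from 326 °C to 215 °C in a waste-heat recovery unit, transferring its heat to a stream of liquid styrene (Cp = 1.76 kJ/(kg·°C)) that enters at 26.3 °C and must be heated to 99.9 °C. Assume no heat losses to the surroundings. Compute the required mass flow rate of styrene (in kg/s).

ṁ_c = 49.1 kg/s

Heat released by hot stream: Q = 29.1 × 1.97 × (326 − 215) = 6363.3 kJ/s
Energy balance on cold side (adiabatic exchanger): Q = ṁ_c·Cp_c·(T_c,out − T_c,in)
ṁ_c = 6363.3 / [1.76 × (99.9 − 26.3)] = 49.124 kg/s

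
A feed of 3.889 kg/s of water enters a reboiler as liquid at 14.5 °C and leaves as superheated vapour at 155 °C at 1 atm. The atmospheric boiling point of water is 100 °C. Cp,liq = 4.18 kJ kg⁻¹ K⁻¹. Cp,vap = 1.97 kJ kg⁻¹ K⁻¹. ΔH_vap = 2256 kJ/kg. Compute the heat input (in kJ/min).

liquid 14.5→100 °C: 357.39 kJ/kg
vaporisation at 100 °C: 2256 kJ/kg
vapour 100→155 °C: 108.35 kJ/kg
Δh = 357.39 + 2256 + 108.35 = 2721.7 kJ/kg
Q = ṁ·Δh = 3.889 kg/s × 2721.7 kJ/kg = 10585 kJ/s
|Q| = 10585 kW = 635090 kJ/min

Q = 635000 kJ/min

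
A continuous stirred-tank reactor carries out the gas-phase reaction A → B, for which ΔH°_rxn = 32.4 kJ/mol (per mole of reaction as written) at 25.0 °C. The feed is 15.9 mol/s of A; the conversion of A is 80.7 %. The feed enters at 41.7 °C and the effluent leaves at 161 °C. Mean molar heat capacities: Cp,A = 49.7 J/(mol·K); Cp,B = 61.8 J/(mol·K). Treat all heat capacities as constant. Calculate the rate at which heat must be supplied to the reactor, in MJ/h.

Q_in = 1910 MJ/h

Extent of reaction ξ = 0.807 × 15.9 = 12.831 mol/s
Reaction term: ξ·ΔH°_rxn = 12.831 × 32.4 = 415.73 kJ/s
Sensible, feed 41.7→25 °C: -13.197 kJ/s
Outlet flows (mol/s): A 3.0687, B 12.831
Sensible, products 25→161 °C: 128.59 kJ/s
Q = ΔH = 531.12 kJ/s = 531.12 kW
Heat supplied = 1912 MJ/h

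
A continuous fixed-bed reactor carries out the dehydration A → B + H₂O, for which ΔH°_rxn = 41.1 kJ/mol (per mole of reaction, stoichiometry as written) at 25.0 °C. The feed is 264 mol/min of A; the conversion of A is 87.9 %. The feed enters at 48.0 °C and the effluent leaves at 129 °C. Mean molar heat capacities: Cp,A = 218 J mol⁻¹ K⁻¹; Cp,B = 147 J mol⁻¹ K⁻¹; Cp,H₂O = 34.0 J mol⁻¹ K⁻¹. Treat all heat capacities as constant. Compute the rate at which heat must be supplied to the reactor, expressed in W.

Extent of reaction ξ = 0.879 × 264 = 232.06 mol/min
Reaction term: ξ·ΔH°_rxn = 232.06 × 41.1 = 9537.5 kJ/min
Sensible, feed 48.0→25 °C: -1323.7 kJ/min
Outlet flows (mol/min): A 31.944, B 232.06, H₂O 232.06
Sensible, products 25→129 °C: 5092.5 kJ/min
Q = ΔH = 13306 kJ/min = 221.77 kW
Heat supplied = 221770 W

Q_in = 222000 W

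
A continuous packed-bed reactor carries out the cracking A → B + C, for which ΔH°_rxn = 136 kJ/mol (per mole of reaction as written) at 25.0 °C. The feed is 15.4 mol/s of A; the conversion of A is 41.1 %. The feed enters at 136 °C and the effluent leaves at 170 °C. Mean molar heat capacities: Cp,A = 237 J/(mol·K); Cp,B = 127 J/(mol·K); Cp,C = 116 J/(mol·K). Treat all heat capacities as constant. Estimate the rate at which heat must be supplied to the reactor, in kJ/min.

Extent of reaction ξ = 0.411 × 15.4 = 6.3294 mol/s
Reaction term: ξ·ΔH°_rxn = 6.3294 × 136 = 860.8 kJ/s
Sensible, feed 136→25 °C: -405.13 kJ/s
Outlet flows (mol/s): A 9.0706, B 6.3294, C 6.3294
Sensible, products 25→170 °C: 534.73 kJ/s
Q = ΔH = 990.4 kJ/s = 990.4 kW
Heat supplied = 59424 kJ/min

Q_in = 59400 kJ/min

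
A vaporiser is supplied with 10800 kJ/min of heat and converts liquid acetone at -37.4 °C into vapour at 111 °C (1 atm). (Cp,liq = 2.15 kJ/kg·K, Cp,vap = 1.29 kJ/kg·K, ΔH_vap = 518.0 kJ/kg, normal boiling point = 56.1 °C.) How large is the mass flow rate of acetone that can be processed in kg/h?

Δh = 2.15×(56.1−-37.4) + 518.0 + 1.29×(111−56.1) = 789.85 kJ/kg
Q = 10800 kJ/min = 180 kJ/s = 648000 kJ/h
ṁ = Q/Δh = 648000 / 789.85 = 820.41 kg/h

ṁ = 820 kg/h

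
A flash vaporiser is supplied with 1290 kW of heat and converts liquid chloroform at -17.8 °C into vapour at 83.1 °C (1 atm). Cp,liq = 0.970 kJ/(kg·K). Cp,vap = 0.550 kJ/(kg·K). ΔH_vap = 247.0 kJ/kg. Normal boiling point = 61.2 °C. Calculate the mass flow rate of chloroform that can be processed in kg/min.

Δh = 0.970×(61.2−-17.8) + 247.0 + 0.550×(83.1−61.2) = 335.68 kJ/kg
Q = 1290 kW = 1290 kJ/s = 77400 kJ/min
ṁ = Q/Δh = 77400 / 335.68 = 230.58 kg/min

ṁ = 231 kg/min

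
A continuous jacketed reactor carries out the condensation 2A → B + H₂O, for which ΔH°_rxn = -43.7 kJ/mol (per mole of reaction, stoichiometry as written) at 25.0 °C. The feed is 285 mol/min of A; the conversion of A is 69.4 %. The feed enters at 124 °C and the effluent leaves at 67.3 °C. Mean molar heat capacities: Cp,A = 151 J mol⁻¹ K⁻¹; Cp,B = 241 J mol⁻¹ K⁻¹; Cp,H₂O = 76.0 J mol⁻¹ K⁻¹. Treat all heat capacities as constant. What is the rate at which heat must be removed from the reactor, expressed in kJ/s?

Q_out = 112 kJ/s

Extent of reaction ξ = 0.694 × 285 / 2 = 98.895 mol/min
Reaction term: ξ·ΔH°_rxn = 98.895 × -43.7 = -4321.7 kJ/min
Sensible, feed 124→25 °C: -4260.5 kJ/min
Outlet flows (mol/min): A 87.21, B 98.895, H₂O 98.895
Sensible, products 25→67.3 °C: 1883.1 kJ/min
Q = ΔH = -6699 kJ/min = -111.65 kW
Heat removed = 111.65 kJ/s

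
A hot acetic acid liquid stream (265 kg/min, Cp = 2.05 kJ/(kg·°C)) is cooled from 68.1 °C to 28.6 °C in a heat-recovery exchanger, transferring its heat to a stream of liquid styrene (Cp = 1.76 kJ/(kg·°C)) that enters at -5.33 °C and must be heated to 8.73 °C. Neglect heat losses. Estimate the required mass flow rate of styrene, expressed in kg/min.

Heat released by hot stream: Q = 265 × 2.05 × (68.1 − 28.6) = 21458 kJ/min
Energy balance on cold side (adiabatic exchanger): Q = ṁ_c·Cp_c·(T_c,out − T_c,in)
ṁ_c = 21458 / [1.76 × (8.73 − -5.33)] = 867.16 kg/min

ṁ_c = 867 kg/min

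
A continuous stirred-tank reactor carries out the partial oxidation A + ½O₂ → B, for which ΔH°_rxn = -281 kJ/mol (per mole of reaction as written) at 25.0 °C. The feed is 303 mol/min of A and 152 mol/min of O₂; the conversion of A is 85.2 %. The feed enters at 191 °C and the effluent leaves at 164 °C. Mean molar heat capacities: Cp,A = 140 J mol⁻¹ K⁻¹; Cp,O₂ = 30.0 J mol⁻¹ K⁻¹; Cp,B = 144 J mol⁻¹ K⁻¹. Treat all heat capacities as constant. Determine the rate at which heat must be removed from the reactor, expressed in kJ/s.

Q_out = 1240 kJ/s

Extent of reaction ξ = 0.852 × 303 = 258.16 mol/min
Reaction term: ξ·ΔH°_rxn = 258.16 × -281 = -72542 kJ/min
Sensible, feed 191→25 °C: -7798.7 kJ/min
Outlet flows (mol/min): A 44.844, O₂ 22.922, B 258.16
Sensible, products 25→164 °C: 6135.5 kJ/min
Q = ΔH = -74205 kJ/min = -1236.8 kW
Heat removed = 1236.8 kJ/s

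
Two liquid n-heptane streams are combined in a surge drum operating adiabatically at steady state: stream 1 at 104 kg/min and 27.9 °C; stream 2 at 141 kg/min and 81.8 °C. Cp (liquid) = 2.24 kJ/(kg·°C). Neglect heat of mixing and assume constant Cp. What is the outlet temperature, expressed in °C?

Adiabatic, steady state ⇒ Σ ṁᵢCp,ᵢ(T_out − Tᵢ) = 0
T_out = Σ ṁᵢCp,ᵢTᵢ / Σ ṁᵢCp,ᵢ
      = 32335 / 548.8 = 58.92 °C

T_out = 58.9 °C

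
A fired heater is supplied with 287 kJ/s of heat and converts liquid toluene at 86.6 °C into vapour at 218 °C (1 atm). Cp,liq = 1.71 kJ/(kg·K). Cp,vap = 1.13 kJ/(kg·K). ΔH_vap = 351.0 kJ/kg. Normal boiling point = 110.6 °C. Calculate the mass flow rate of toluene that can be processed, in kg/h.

ṁ = 2010 kg/h

Δh = 1.71×(110.6−86.6) + 351.0 + 1.13×(218−110.6) = 513.4 kJ/kg
Q = 287 kJ/s = 287 kJ/s = 1.0332e+06 kJ/h
ṁ = Q/Δh = 1.0332e+06 / 513.4 = 2012.5 kg/h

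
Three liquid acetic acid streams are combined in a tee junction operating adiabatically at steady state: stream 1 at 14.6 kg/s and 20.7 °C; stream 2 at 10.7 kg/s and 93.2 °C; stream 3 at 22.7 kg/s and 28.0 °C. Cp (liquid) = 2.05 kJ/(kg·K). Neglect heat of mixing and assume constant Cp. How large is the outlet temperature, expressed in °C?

T_out = 40.3 °C

Energy balance with Q = 0: Σ ṁᵢCp,ᵢ(T_out − Tᵢ) = 0
Σ ṁᵢCp,ᵢTᵢ = 14.6×2.05×20.7 + 10.7×2.05×93.2 + 22.7×2.05×28.0 = 3966.9
Σ ṁᵢCp,ᵢ = 14.6×2.05 + 10.7×2.05 + 22.7×2.05 = 98.4
T_out = 3966.9 / 98.4 = 40.314 °C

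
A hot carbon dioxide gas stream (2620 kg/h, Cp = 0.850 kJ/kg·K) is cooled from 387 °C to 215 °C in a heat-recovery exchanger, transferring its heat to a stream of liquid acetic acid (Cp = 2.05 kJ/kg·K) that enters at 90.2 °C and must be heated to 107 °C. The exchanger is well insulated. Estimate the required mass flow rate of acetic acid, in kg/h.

Heat released by hot stream: Q = 2620 × 0.850 × (387 − 215) = 383040 kJ/h
Energy balance on cold side (adiabatic exchanger): Q = ṁ_c·Cp_c·(T_c,out − T_c,in)
ṁ_c = 383040 / [2.05 × (107 − 90.2)] = 11122 kg/h

ṁ_c = 11100 kg/h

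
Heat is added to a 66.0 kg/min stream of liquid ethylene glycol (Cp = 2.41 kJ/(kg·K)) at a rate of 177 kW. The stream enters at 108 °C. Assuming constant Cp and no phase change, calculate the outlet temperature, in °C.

Q = 177 kW = 10620 kJ/min
ΔT = Q/(ṁ·Cp) = 10620/(66.0×2.41) = 66.767 K
T_out = 108 + 66.767 = 174.77 °C

T_out = 175 °C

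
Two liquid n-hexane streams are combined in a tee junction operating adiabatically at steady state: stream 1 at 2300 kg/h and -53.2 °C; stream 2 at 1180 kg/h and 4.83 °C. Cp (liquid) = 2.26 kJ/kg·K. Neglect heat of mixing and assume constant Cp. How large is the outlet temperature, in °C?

T_out = -33.5 °C

Adiabatic, steady state ⇒ Σ ṁᵢCp,ᵢ(T_out − Tᵢ) = 0
Σ ṁᵢCp,ᵢTᵢ = 2300×2.26×-53.2 + 1180×2.26×4.83 = -263650
Σ ṁᵢCp,ᵢ = 2300×2.26 + 1180×2.26 = 7864.8
T_out = -263650 / 7864.8 = -33.523 °C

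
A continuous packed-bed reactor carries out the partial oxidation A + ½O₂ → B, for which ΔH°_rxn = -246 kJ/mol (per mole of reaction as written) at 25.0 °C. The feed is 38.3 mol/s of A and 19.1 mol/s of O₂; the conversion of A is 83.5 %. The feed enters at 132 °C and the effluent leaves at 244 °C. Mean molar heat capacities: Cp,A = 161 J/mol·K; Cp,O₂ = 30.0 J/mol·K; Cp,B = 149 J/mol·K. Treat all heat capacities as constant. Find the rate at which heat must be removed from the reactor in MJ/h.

Extent of reaction ξ = 0.835 × 38.3 = 31.98 mol/s
Reaction term: ξ·ΔH°_rxn = 31.98 × -246 = -7867.2 kJ/s
Sensible, feed 132→25 °C: -721.11 kJ/s
Outlet flows (mol/s): A 6.3195, O₂ 3.1098, B 31.98
Sensible, products 25→244 °C: 1286.8 kJ/s
Q = ΔH = -7301.5 kJ/s = -7301.5 kW
Heat removed = 26285 MJ/h

Q_out = 26300 MJ/h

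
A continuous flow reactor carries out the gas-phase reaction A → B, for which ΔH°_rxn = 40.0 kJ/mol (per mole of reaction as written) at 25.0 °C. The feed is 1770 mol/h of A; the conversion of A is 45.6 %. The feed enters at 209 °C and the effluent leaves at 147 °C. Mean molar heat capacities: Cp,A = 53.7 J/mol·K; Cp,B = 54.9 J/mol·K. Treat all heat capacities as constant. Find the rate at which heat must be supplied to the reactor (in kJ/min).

Extent of reaction ξ = 0.456 × 1770 = 807.12 mol/h
Reaction term: ξ·ΔH°_rxn = 807.12 × 40.0 = 32285 kJ/h
Sensible, feed 209→25 °C: -17489 kJ/h
Outlet flows (mol/h): A 962.88, B 807.12
Sensible, products 25→147 °C: 11714 kJ/h
Q = ΔH = 26510 kJ/h = 7.3639 kW
Heat supplied = 441.83 kJ/min

Q_in = 442 kJ/min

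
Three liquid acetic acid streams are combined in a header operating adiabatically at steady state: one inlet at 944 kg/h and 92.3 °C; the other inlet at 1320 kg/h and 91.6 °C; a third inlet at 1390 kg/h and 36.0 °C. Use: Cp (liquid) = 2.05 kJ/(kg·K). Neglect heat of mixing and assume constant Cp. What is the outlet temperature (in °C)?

T_out = 70.6 °C

No heat crosses the boundary, so H_out = H_in.
T_out = Σ ṁᵢCp,ᵢTᵢ / Σ ṁᵢCp,ᵢ
      = 529070 / 7490.7 = 70.63 °C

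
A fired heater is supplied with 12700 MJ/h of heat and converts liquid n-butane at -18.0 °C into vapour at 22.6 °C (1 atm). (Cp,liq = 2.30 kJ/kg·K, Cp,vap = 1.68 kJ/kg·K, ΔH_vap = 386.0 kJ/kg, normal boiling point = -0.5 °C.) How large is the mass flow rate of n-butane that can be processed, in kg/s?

Δh = 2.30×(-0.5−-18.0) + 386.0 + 1.68×(22.6−-0.5) = 465.06 kJ/kg
Q = 12700 MJ/h = 3527.8 kJ/s = 3527.8 kJ/s
ṁ = Q/Δh = 3527.8 / 465.06 = 7.5857 kg/s

ṁ = 7.59 kg/s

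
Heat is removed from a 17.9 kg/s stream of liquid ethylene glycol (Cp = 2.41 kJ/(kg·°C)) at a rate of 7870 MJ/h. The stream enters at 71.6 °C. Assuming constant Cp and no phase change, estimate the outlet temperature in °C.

Q = 7870 MJ/h = 2186.1 kJ/s
ΔT = Q/(ṁ·Cp) = 2186.1/(17.9×2.41) = 50.676 K
T_out = 71.6 − 50.676 = 20.924 °C

T_out = 20.9 °C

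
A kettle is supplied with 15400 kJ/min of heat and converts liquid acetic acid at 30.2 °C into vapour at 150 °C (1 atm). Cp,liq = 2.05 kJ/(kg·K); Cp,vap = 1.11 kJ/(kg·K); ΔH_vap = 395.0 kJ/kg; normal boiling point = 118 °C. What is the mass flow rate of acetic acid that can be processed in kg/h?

ṁ = 1510 kg/h

Δh = 2.05×(118−30.2) + 395.0 + 1.11×(150−118) = 610.51 kJ/kg
Q = 15400 kJ/min = 256.67 kJ/s = 924000 kJ/h
ṁ = Q/Δh = 924000 / 610.51 = 1513.5 kg/h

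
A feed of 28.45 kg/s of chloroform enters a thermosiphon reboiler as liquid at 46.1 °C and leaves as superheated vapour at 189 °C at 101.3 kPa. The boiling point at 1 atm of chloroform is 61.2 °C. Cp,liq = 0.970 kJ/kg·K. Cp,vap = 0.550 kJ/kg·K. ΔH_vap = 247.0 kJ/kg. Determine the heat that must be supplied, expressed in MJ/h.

liquid 46.1→61.2 °C: 14.647 kJ/kg
vaporisation at 61.2 °C: 247 kJ/kg
vapour 61.2→189 °C: 70.29 kJ/kg
Δh = 14.647 + 247 + 70.29 = 331.94 kJ/kg
Q = ṁ·Δh = 28.45 kg/s × 331.94 kJ/kg = 9443.6 kJ/s
|Q| = 9443.6 kW = 33997 MJ/h

Q = 34000 MJ/h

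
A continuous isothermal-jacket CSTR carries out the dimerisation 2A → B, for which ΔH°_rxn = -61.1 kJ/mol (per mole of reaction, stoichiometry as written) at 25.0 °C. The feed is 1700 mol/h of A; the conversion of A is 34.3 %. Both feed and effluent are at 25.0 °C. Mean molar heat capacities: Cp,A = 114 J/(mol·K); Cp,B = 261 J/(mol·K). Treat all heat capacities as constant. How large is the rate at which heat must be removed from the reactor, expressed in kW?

Q_out = 4.95 kW

Extent of reaction ξ = 0.343 × 1700 / 2 = 291.55 mol/h
Reaction term: ξ·ΔH°_rxn = 291.55 × -61.1 = -17814 kJ/h
Q = ΔH = -17814 kJ/h = -4.9483 kW
Heat removed = 4.9483 kW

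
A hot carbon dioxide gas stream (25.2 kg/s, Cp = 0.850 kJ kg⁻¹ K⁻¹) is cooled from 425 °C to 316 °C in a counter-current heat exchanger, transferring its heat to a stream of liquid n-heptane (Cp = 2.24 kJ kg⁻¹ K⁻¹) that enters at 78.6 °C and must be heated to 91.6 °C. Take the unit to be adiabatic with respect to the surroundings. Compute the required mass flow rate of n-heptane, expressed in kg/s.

ṁ_c = 80.2 kg/s

Heat released by hot stream: Q = 25.2 × 0.850 × (425 − 316) = 2334.8 kJ/s
Energy balance on cold side (adiabatic exchanger): Q = ṁ_c·Cp_c·(T_c,out − T_c,in)
ṁ_c = 2334.8 / [2.24 × (91.6 − 78.6)] = 80.178 kg/s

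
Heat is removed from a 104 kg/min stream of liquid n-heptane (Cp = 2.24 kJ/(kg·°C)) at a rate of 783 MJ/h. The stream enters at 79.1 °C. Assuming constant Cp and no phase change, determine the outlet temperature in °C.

T_out = 23.1 °C

Q = 783 MJ/h = 13050 kJ/min
ΔT = Q/(ṁ·Cp) = 13050/(104×2.24) = 56.018 K
T_out = 79.1 − 56.018 = 23.082 °C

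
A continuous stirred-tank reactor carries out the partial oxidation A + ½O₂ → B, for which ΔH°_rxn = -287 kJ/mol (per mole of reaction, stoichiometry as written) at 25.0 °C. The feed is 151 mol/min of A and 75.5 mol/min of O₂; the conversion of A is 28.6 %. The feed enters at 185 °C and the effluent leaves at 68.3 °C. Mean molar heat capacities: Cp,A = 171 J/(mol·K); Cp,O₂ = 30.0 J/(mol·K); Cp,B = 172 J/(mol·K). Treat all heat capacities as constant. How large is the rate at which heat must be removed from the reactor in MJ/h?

Extent of reaction ξ = 0.286 × 151 = 43.186 mol/min
Reaction term: ξ·ΔH°_rxn = 43.186 × -287 = -12394 kJ/min
Sensible, feed 185→25 °C: -4493.8 kJ/min
Outlet flows (mol/min): A 107.81, O₂ 53.907, B 43.186
Sensible, products 25→68.3 °C: 1189.9 kJ/min
Q = ΔH = -15698 kJ/min = -261.64 kW
Heat removed = 941.89 MJ/h

Q_out = 942 MJ/h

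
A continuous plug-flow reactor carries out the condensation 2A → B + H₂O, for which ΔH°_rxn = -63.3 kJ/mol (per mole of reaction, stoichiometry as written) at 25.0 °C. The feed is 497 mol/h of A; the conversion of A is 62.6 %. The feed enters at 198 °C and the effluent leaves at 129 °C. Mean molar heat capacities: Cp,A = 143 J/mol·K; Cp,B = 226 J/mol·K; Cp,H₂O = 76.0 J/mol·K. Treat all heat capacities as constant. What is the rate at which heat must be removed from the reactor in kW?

Q_out = 4.03 kW

Extent of reaction ξ = 0.626 × 497 / 2 = 155.56 mol/h
Reaction term: ξ·ΔH°_rxn = 155.56 × -63.3 = -9847 kJ/h
Sensible, feed 198→25 °C: -12295 kJ/h
Outlet flows (mol/h): A 185.88, B 155.56, H₂O 155.56
Sensible, products 25→129 °C: 7650.2 kJ/h
Q = ΔH = -14492 kJ/h = -4.0256 kW
Heat removed = 4.0256 kW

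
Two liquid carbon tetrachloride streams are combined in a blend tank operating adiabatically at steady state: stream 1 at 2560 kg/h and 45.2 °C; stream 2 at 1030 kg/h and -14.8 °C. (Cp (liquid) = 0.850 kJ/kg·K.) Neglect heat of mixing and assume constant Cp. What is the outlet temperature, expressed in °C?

T_out = 28.0 °C

Energy balance with Q = 0: Σ ṁᵢCp,ᵢ(T_out − Tᵢ) = 0
T_out = Σ ṁᵢCp,ᵢTᵢ / Σ ṁᵢCp,ᵢ
      = 85398 / 3051.5 = 27.986 °C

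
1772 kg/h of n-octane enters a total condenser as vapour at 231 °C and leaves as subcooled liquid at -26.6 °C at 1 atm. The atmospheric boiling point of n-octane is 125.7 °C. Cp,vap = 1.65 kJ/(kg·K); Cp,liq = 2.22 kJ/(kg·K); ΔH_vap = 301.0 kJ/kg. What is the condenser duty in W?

Q_c = 400000 W

vapour 231→125.7 °C: -173.74 kJ/kg
condensation at 125.7 °C: -301 kJ/kg
liquid 125.7→-26.6 °C: -338.11 kJ/kg
Δh = -173.74 + -301 + -338.11 = -812.85 kJ/kg
Q = ṁ·Δh = 1772 kg/h × -812.85 kJ/kg = -1.4404e+06 kJ/h
|Q| = 400.1 kW = 400100 W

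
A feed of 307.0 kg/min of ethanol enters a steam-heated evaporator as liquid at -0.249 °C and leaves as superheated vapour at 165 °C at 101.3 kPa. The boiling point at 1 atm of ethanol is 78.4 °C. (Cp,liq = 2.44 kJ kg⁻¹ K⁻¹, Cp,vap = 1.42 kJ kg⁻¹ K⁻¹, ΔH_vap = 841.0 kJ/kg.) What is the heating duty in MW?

liquid -0.249→78.4 °C: 191.9 kJ/kg
vaporisation at 78.4 °C: 841 kJ/kg
vapour 78.4→165 °C: 122.97 kJ/kg
Δh = 191.9 + 841 + 122.97 = 1155.9 kJ/kg
Q = ṁ·Δh = 307.0 kg/min × 1155.9 kJ/kg = 354850 kJ/min
|Q| = 5914.2 kW = 5.9142 MW

Q = 5.91 MW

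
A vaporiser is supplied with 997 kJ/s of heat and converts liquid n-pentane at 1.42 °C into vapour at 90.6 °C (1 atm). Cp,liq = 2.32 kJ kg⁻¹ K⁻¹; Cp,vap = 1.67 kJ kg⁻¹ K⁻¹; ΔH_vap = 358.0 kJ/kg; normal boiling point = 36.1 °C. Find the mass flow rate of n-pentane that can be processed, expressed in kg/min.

ṁ = 113 kg/min

Δh = 2.32×(36.1−1.42) + 358.0 + 1.67×(90.6−36.1) = 529.47 kJ/kg
Q = 997 kJ/s = 997 kJ/s = 59820 kJ/min
ṁ = Q/Δh = 59820 / 529.47 = 112.98 kg/min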